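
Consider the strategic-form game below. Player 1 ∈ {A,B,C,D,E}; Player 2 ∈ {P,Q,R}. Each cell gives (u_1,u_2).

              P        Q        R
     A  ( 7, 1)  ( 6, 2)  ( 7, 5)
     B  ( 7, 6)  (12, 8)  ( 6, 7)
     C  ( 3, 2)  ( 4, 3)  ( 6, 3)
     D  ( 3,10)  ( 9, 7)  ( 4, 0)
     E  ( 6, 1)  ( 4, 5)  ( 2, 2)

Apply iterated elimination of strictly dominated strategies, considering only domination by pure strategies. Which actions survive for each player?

IESDS → P1:{A,B} P2:{Q,R}

P1 drop C (A beats it: P:7>3 Q:6>4 R:7>6)
P1 drop D (B beats it: P:7>3 Q:12>9 R:6>4)
P1 drop E (A beats it: P:7>6 Q:6>4 R:7>2)
P2 drop P (Q beats it: A:2>1 B:8>6)
P1→{A,B} P2→{Q,R}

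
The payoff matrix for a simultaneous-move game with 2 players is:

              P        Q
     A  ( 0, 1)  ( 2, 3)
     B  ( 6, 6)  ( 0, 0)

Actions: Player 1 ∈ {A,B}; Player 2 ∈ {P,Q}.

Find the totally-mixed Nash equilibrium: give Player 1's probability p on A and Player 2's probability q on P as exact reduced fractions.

P1 indiff ⇒ q·0+(1-q)·2 = q·6+(1-q)·0 ⇒ q(-6) = (1-q)(-2) ⇒ q = 1/4
P2 indiff ⇒ p·1+(1-p)·6 = p·3+(1-p)·0 ⇒ p(-2) = (1-p)(-6) ⇒ p = 3/4

p=3/4, q=1/4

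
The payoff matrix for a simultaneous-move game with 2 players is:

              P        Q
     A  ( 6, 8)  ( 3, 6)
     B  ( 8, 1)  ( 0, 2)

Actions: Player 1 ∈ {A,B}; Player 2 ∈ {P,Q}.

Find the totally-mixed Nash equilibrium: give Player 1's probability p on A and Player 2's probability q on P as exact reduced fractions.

p=1/3, q=3/5

P1 indiff ⇒ q·6+(1-q)·3 = q·8+(1-q)·0 ⇒ q(-2) = (1-q)(-3) ⇒ q = 3/5
P2 indiff ⇒ p·8+(1-p)·1 = p·6+(1-p)·2 ⇒ p(2) = (1-p)(1) ⇒ p = 1/3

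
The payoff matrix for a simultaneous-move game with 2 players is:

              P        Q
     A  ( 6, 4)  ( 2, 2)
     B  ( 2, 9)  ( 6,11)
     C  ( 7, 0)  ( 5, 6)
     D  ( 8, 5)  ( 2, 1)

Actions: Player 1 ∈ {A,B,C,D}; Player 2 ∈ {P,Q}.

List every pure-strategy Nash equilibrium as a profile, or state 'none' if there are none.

(A,P): not NE [P1→D gives 8>6]
(A,Q): not NE [P1→B gives 6>2; P2→P gives 4>2]
(B,P): not NE [P1→D gives 8>2; P2→Q gives 11>9]
(B,Q): NE
(C,P): not NE [P1→D gives 8>7; P2→Q gives 6>0]
(C,Q): not NE [P1→B gives 6>5]
(D,P): NE
(D,Q): not NE [P1→B gives 6>2; P2→P gives 5>1]

NE set: (B,Q), (D,P)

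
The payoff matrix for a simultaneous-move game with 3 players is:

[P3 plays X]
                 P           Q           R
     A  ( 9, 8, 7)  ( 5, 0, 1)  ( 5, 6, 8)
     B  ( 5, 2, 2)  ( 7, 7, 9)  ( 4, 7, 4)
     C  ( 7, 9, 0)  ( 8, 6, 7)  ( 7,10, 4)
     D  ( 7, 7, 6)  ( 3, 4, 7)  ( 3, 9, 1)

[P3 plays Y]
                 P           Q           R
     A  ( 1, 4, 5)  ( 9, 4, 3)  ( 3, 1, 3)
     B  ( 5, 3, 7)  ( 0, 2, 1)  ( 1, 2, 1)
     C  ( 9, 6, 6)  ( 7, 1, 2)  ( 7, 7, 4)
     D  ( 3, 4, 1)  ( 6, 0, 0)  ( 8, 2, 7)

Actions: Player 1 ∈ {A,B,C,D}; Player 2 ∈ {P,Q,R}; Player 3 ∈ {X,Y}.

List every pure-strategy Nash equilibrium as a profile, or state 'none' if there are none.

(A,P,X): NE
(A,P,Y): not NE [P1→C gives 9>1; P3→X gives 7>5]
(A,Q,X): not NE [P1→C gives 8>5; P2→P gives 8>0; P3→Y gives 3>1]
(A,Q,Y): NE
(A,R,X): not NE [P1→C gives 7>5; P2→P gives 8>6]
(A,R,Y): not NE [P1→D gives 8>3; P2→Q gives 4>1; P3→X gives 8>3]
(B,P,X): not NE [P1→A gives 9>5; P2→R gives 7>2; P3→Y gives 7>2]
(B,P,Y): not NE [P1→C gives 9>5]
(B,Q,X): not NE [P1→C gives 8>7]
(B,Q,Y): not NE [P1→A gives 9>0; P2→P gives 3>2; P3→X gives 9>1]
(B,R,X): not NE [P1→C gives 7>4]
(B,R,Y): not NE [P1→D gives 8>1; P2→P gives 3>2; P3→X gives 4>1]
(C,P,X): not NE [P1→A gives 9>7; P2→R gives 10>9; P3→Y gives 6>0]
(C,P,Y): not NE [P2→R gives 7>6]
(C,Q,X): not NE [P2→R gives 10>6]
(C,Q,Y): not NE [P1→A gives 9>7; P2→R gives 7>1; P3→X gives 7>2]
(C,R,X): NE
(C,R,Y): not NE [P1→D gives 8>7]
(D,P,X): not NE [P1→A gives 9>7; P2→R gives 9>7]
(D,P,Y): not NE [P1→C gives 9>3; P3→X gives 6>1]
(D,Q,X): not NE [P1→C gives 8>3; P2→R gives 9>4]
(D,Q,Y): not NE [P1→A gives 9>6; P2→P gives 4>0; P3→X gives 7>0]
(D,R,X): not NE [P1→C gives 7>3; P3→Y gives 7>1]
(D,R,Y): not NE [P2→P gives 4>2]

PSNE = {(A,P,X), (A,Q,Y), (C,R,X)}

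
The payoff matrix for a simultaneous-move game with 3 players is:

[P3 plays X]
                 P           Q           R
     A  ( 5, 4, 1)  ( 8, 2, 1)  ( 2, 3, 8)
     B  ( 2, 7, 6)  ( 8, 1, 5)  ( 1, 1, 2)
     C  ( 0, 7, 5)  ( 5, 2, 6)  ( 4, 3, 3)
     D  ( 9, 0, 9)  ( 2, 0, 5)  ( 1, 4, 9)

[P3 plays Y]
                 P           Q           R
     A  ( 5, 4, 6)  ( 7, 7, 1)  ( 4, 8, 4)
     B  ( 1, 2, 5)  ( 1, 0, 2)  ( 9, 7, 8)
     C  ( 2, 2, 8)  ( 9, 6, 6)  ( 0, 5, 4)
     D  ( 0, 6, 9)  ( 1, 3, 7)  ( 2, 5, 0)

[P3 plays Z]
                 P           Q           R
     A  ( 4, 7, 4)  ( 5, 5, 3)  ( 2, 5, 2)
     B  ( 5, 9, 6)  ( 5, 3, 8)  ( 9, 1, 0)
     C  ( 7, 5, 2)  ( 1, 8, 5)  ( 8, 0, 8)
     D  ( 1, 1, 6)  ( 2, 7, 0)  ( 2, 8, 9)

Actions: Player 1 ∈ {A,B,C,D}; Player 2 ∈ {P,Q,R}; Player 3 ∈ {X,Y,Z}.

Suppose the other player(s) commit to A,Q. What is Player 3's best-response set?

u_3(X vs A,Q) = 1
u_3(Y vs A,Q) = 1
u_3(Z vs A,Q) = 3
max payoff 3 at {Z}

P3 best: {Z}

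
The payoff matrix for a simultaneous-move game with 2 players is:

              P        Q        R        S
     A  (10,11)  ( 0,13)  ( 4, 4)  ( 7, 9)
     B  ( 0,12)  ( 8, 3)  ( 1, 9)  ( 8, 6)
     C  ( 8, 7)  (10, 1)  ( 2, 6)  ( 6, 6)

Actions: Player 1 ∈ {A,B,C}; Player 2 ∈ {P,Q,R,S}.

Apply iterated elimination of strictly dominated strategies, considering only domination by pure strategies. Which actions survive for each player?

P2 drop R (P beats it: A:11>4 B:12>9 C:7>6)
P2 drop S (P beats it: A:11>9 B:12>6 C:7>6)
P1 drop B (C beats it: P:8>0 Q:10>8)
P1→{A,C} P2→{P,Q}

Remaining: P1:{A,C} P2:{P,Q}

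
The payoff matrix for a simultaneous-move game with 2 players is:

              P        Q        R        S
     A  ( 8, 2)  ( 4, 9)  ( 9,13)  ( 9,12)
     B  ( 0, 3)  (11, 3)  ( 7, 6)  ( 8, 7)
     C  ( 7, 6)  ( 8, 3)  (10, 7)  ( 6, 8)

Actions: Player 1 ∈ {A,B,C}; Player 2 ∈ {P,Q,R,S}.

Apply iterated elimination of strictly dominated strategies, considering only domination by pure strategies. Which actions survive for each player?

P2 drop P (R beats it: A:13>2 B:6>3 C:7>6)
P2 drop Q (R beats it: A:13>9 B:6>3 C:7>3)
P1 drop B (A beats it: R:9>7 S:9>8)
P1→{A,C} P2→{R,S}

IESDS → P1:{A,C} P2:{R,S}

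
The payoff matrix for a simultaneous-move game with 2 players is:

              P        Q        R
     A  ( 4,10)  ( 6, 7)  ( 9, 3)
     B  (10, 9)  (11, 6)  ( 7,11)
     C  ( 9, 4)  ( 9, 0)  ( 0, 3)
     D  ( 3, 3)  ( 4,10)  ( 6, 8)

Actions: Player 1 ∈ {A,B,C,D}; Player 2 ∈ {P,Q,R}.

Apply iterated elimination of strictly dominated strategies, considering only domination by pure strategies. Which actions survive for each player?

P1 drop C (B beats it: P:10>9 Q:11>9 R:7>0)
P1 drop D (A beats it: P:4>3 Q:6>4 R:9>6)
P2 drop Q (P beats it: A:10>7 B:9>6)
P1→{A,B} P2→{P,R}

IESDS → P1:{A,B} P2:{P,R}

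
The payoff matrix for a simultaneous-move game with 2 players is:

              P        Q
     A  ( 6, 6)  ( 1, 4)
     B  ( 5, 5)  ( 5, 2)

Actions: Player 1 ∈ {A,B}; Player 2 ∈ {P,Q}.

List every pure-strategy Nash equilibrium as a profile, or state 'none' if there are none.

Nash profiles: (A,P)

(A,P): NE
(A,Q): not NE [P1→B gives 5>1; P2→P gives 6>4]
(B,P): not NE [P1→A gives 6>5]
(B,Q): not NE [P2→P gives 5>2]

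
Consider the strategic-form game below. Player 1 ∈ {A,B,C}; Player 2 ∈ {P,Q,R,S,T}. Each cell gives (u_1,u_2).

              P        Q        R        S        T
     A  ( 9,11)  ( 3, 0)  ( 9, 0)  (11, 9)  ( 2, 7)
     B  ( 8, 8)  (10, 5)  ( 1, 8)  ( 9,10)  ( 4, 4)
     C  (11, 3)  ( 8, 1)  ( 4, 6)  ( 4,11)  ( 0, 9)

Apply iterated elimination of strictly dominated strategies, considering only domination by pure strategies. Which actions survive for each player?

Survivors P1:{A,C} P2:{P,S}

P2 drop Q (P beats it: A:11>0 B:8>5 C:3>1)
P2 drop R (S beats it: A:9>0 B:10>8 C:11>6)
P2 drop T (S beats it: A:9>7 B:10>4 C:11>9)
P1 drop B (A beats it: P:9>8 S:11>9)
P1→{A,C} P2→{P,S}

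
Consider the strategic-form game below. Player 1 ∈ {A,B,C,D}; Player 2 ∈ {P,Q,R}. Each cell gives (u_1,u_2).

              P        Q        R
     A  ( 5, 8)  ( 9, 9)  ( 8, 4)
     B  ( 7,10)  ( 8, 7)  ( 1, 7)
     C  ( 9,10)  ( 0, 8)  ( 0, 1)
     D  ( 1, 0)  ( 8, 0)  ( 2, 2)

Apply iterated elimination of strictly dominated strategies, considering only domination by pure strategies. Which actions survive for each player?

Survivors P1:{A,B,C} P2:{P,Q}

P1 drop D (A beats it: P:5>1 Q:9>8 R:8>2)
P2 drop R (P beats it: A:8>4 B:10>7 C:10>1)
P1→{A,B,C} P2→{P,Q}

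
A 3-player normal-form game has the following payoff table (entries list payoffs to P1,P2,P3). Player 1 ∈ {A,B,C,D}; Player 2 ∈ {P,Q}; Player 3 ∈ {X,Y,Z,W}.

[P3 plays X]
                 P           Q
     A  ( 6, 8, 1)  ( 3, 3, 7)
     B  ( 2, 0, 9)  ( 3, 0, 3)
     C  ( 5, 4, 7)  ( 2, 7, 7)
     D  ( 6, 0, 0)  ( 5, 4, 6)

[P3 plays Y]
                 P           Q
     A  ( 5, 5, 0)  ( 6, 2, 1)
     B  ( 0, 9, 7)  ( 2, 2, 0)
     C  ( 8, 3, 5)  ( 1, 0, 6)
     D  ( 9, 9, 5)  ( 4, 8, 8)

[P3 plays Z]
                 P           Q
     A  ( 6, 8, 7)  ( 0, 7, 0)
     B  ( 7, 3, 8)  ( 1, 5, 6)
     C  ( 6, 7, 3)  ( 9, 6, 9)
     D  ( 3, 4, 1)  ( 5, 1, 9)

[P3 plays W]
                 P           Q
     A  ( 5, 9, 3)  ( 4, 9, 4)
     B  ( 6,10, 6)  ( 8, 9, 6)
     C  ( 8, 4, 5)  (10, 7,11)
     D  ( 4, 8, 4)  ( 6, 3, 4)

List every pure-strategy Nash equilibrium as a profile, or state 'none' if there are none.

(A,P,X): not NE [P3→Z gives 7>1]
(A,P,Y): not NE [P1→D gives 9>5; P3→Z gives 7>0]
(A,P,Z): not NE [P1→B gives 7>6]
(A,P,W): not NE [P1→C gives 8>5; P3→Z gives 7>3]
(A,Q,X): not NE [P1→D gives 5>3; P2→P gives 8>3]
(A,Q,Y): not NE [P2→P gives 5>2; P3→X gives 7>1]
(A,Q,Z): not NE [P1→C gives 9>0; P2→P gives 8>7; P3→X gives 7>0]
(A,Q,W): not NE [P1→C gives 10>4; P3→X gives 7>4]
(B,P,X): not NE [P1→D gives 6>2]
(B,P,Y): not NE [P1→D gives 9>0; P3→X gives 9>7]
(B,P,Z): not NE [P2→Q gives 5>3; P3→X gives 9>8]
(B,P,W): not NE [P1→C gives 8>6; P3→X gives 9>6]
(B,Q,X): not NE [P1→D gives 5>3; P3→W gives 6>3]
(B,Q,Y): not NE [P1→A gives 6>2; P2→P gives 9>2; P3→W gives 6>0]
(B,Q,Z): not NE [P1→C gives 9>1]
(B,Q,W): not NE [P1→C gives 10>8; P2→P gives 10>9]
(C,P,X): not NE [P1→D gives 6>5; P2→Q gives 7>4]
(C,P,Y): not NE [P1→D gives 9>8; P3→X gives 7>5]
(C,P,Z): not NE [P1→B gives 7>6; P3→X gives 7>3]
(C,P,W): not NE [P2→Q gives 7>4; P3→X gives 7>5]
(C,Q,X): not NE [P1→D gives 5>2; P3→W gives 11>7]
(C,Q,Y): not NE [P1→A gives 6>1; P2→P gives 3>0; P3→W gives 11>6]
(C,Q,Z): not NE [P2→P gives 7>6; P3→W gives 11>9]
(C,Q,W): NE
(D,P,X): not NE [P2→Q gives 4>0; P3→Y gives 5>0]
(D,P,Y): NE
(D,P,Z): not NE [P1→B gives 7>3; P3→Y gives 5>1]
(D,P,W): not NE [P1→C gives 8>4; P3→Y gives 5>4]
(D,Q,X): not NE [P3→Z gives 9>6]
(D,Q,Y): not NE [P1→A gives 6>4; P2→P gives 9>8; P3→Z gives 9>8]
(D,Q,Z): not NE [P1→C gives 9>5; P2→P gives 4>1]
(D,Q,W): not NE [P1→C gives 10>6; P2→P gives 8>3; P3→Z gives 9>4]

NE set: (C,Q,W), (D,P,Y)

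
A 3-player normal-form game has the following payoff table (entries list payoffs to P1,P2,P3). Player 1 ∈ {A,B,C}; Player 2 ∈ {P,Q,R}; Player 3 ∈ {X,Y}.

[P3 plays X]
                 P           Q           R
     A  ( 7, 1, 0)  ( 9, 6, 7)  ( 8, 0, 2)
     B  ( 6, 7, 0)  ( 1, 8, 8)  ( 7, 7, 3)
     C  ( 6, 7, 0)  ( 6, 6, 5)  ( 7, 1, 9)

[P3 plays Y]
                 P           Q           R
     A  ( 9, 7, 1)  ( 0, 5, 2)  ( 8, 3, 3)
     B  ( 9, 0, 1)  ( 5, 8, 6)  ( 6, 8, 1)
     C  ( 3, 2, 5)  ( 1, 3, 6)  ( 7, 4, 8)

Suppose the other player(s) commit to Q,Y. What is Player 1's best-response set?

argmax u_1 = {B}

u_1(A vs Q,Y) = 0
u_1(B vs Q,Y) = 5
u_1(C vs Q,Y) = 1
max payoff 5 at {B}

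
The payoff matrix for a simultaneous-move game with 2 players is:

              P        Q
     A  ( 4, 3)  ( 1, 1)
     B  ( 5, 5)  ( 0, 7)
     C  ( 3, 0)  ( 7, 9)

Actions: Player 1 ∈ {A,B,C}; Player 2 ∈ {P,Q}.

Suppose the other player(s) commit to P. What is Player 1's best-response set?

u_1(A vs P) = 4
u_1(B vs P) = 5
u_1(C vs P) = 3
max payoff 5 at {B}

P1 best: {B}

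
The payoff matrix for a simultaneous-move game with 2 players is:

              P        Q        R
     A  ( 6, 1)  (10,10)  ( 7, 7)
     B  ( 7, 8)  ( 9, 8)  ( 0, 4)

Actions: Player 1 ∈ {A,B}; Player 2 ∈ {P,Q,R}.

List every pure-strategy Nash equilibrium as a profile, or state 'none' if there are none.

(A,P): not NE [P1→B gives 7>6; P2→Q gives 10>1]
(A,Q): NE
(A,R): not NE [P2→Q gives 10>7]
(B,P): NE
(B,Q): not NE [P1→A gives 10>9]
(B,R): not NE [P1→A gives 7>0; P2→Q gives 8>4]

Nash profiles: (A,Q), (B,P)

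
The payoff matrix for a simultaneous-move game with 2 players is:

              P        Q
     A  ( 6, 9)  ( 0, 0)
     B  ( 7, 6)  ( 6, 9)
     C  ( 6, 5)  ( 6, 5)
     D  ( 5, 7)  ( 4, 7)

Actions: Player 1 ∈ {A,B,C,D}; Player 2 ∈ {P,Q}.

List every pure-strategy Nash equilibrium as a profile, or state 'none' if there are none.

(A,P): not NE [P1→B gives 7>6]
(A,Q): not NE [P1→C gives 6>0; P2→P gives 9>0]
(B,P): not NE [P2→Q gives 9>6]
(B,Q): NE
(C,P): not NE [P1→B gives 7>6]
(C,Q): NE
(D,P): not NE [P1→B gives 7>5]
(D,Q): not NE [P1→C gives 6>4]

PSNE = {(B,Q), (C,Q)}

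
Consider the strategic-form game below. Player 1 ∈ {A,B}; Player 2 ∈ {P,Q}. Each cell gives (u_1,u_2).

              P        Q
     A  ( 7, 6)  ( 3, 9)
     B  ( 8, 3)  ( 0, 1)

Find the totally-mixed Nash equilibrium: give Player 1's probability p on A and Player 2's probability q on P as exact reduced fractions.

P1 indiff ⇒ q·7+(1-q)·3 = q·8+(1-q)·0 ⇒ q(-1) = (1-q)(-3) ⇒ q = 3/4
P2 indiff ⇒ p·6+(1-p)·3 = p·9+(1-p)·1 ⇒ p(-3) = (1-p)(-2) ⇒ p = 2/5

P1 mixes 2/5 on A; P2 mixes 3/4 on P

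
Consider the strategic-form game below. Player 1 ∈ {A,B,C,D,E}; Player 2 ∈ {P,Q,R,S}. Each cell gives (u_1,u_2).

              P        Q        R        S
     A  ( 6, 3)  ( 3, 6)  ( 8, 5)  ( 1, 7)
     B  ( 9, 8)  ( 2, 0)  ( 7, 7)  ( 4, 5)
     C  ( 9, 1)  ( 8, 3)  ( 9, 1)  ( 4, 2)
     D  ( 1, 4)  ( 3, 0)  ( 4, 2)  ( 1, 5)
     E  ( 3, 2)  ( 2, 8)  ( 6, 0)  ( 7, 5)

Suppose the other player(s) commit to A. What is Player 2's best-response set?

P2 best: {S}

u_2(P vs A) = 3
u_2(Q vs A) = 6
u_2(R vs A) = 5
u_2(S vs A) = 7
max payoff 7 at {S}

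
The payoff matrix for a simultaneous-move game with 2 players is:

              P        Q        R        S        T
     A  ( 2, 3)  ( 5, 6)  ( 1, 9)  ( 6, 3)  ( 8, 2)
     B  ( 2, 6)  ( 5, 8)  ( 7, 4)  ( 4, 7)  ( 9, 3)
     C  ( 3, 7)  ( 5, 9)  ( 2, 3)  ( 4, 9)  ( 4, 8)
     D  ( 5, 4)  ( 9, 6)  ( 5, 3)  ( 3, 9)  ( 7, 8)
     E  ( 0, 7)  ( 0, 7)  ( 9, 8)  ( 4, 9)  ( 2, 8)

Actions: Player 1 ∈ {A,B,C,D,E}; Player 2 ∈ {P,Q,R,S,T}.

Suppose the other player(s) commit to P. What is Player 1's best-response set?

u_1(A vs P) = 2
u_1(B vs P) = 2
u_1(C vs P) = 3
u_1(D vs P) = 5
u_1(E vs P) = 0
max payoff 5 at {D}

argmax u_1 = {D}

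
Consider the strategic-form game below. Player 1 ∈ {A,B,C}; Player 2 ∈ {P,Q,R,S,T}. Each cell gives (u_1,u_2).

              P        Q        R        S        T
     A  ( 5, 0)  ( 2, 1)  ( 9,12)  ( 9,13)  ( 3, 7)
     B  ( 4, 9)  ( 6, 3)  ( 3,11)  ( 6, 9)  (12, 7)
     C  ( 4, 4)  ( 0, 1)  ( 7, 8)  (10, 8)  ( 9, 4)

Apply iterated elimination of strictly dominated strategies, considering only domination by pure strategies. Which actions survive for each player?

Survivors P1:{A,C} P2:{R,S}

P2 drop P (R beats it: A:12>0 B:11>9 C:8>4)
P2 drop Q (R beats it: A:12>1 B:11>3 C:8>1)
P2 drop T (R beats it: A:12>7 B:11>7 C:8>4)
P1 drop B (A beats it: R:9>3 S:9>6)
P1→{A,C} P2→{R,S}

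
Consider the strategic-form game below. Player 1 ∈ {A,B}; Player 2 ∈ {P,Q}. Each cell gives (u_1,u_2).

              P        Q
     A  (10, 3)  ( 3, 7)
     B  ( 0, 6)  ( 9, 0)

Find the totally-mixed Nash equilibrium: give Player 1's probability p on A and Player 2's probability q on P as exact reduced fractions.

P1 mixes 3/5 on A; P2 mixes 3/8 on P

P1 indiff ⇒ q·10+(1-q)·3 = q·0+(1-q)·9 ⇒ q(10) = (1-q)(6) ⇒ q = 3/8
P2 indiff ⇒ p·3+(1-p)·6 = p·7+(1-p)·0 ⇒ p(-4) = (1-p)(-6) ⇒ p = 3/5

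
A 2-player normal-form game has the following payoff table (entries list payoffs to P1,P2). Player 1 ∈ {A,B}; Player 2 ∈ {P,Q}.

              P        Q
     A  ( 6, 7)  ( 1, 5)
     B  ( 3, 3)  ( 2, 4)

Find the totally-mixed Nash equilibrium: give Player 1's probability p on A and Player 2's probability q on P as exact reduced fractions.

P1 indiff ⇒ q·6+(1-q)·1 = q·3+(1-q)·2 ⇒ q(3) = (1-q)(1) ⇒ q = 1/4
P2 indiff ⇒ p·7+(1-p)·3 = p·5+(1-p)·4 ⇒ p(2) = (1-p)(1) ⇒ p = 1/3

P1 mixes 1/3 on A; P2 mixes 1/4 on P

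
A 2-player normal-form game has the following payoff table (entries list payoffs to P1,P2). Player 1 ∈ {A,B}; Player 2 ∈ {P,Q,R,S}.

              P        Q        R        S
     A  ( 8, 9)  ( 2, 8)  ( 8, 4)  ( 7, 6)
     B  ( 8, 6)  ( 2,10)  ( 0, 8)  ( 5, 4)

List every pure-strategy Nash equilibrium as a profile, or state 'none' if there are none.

PSNE = {(A,P), (B,Q)}

(A,P): NE
(A,Q): not NE [P2→P gives 9>8]
(A,R): not NE [P2→P gives 9>4]
(A,S): not NE [P2→P gives 9>6]
(B,P): not NE [P2→Q gives 10>6]
(B,Q): NE
(B,R): not NE [P1→A gives 8>0; P2→Q gives 10>8]
(B,S): not NE [P1→A gives 7>5; P2→Q gives 10>4]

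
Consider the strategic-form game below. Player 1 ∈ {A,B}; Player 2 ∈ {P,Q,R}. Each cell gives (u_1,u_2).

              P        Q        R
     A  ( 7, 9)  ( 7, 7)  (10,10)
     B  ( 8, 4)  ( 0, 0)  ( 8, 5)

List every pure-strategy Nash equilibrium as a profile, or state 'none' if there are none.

(A,P): not NE [P1→B gives 8>7; P2→R gives 10>9]
(A,Q): not NE [P2→R gives 10>7]
(A,R): NE
(B,P): not NE [P2→R gives 5>4]
(B,Q): not NE [P1→A gives 7>0; P2→R gives 5>0]
(B,R): not NE [P1→A gives 10>8]

Nash profiles: (A,R)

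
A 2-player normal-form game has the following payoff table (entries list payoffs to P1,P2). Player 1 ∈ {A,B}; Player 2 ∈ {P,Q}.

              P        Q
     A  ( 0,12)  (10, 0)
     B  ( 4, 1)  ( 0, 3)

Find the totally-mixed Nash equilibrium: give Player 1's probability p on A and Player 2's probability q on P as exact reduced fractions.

p=1/7, q=5/7

P1 indiff ⇒ q·0+(1-q)·10 = q·4+(1-q)·0 ⇒ q(-4) = (1-q)(-10) ⇒ q = 5/7
P2 indiff ⇒ p·12+(1-p)·1 = p·0+(1-p)·3 ⇒ p(12) = (1-p)(2) ⇒ p = 1/7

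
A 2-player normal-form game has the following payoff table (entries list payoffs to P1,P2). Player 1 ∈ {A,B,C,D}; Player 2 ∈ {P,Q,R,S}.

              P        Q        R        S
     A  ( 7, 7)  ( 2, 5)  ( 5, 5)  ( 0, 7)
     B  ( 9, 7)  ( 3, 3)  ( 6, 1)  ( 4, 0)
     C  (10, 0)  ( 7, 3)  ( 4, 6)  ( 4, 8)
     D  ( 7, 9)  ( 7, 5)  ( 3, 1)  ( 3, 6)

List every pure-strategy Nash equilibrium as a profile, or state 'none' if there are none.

Nash profiles: (C,S)

(A,P): not NE [P1→C gives 10>7]
(A,Q): not NE [P1→D gives 7>2; P2→S gives 7>5]
(A,R): not NE [P1→B gives 6>5; P2→S gives 7>5]
(A,S): not NE [P1→C gives 4>0]
(B,P): not NE [P1→C gives 10>9]
(B,Q): not NE [P1→D gives 7>3; P2→P gives 7>3]
(B,R): not NE [P2→P gives 7>1]
(B,S): not NE [P2→P gives 7>0]
(C,P): not NE [P2→S gives 8>0]
(C,Q): not NE [P2→S gives 8>3]
(C,R): not NE [P1→B gives 6>4; P2→S gives 8>6]
(C,S): NE
(D,P): not NE [P1→C gives 10>7]
(D,Q): not NE [P2→P gives 9>5]
(D,R): not NE [P1→B gives 6>3; P2→P gives 9>1]
(D,S): not NE [P1→C gives 4>3; P2→P gives 9>6]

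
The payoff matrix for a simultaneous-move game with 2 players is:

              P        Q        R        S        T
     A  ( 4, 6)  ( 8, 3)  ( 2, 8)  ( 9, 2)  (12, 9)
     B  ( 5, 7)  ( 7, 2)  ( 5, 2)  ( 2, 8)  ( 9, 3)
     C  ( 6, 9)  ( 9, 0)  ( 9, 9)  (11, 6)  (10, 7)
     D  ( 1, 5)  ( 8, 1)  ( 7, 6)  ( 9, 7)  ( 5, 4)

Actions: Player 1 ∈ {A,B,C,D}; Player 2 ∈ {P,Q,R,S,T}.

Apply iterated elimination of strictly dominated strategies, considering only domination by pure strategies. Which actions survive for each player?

IESDS → P1:{A,C} P2:{P,R,T}

P1 drop B (C beats it: P:6>5 Q:9>7 R:9>5 S:11>2 T:10>9)
P1 drop D (C beats it: P:6>1 Q:9>8 R:9>7 S:11>9 T:10>5)
P2 drop Q (P beats it: A:6>3 C:9>0)
P2 drop S (P beats it: A:6>2 C:9>6)
P1→{A,C} P2→{P,R,T}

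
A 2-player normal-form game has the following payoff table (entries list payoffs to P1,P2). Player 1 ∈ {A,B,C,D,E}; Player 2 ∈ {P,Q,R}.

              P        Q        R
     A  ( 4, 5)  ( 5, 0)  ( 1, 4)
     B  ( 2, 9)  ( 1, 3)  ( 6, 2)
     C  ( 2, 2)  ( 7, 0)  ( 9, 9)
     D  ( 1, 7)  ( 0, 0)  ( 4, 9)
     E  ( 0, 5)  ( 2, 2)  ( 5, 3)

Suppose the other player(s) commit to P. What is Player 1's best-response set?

argmax u_1 = {A}

u_1(A vs P) = 4
u_1(B vs P) = 2
u_1(C vs P) = 2
u_1(D vs P) = 1
u_1(E vs P) = 0
max payoff 4 at {A}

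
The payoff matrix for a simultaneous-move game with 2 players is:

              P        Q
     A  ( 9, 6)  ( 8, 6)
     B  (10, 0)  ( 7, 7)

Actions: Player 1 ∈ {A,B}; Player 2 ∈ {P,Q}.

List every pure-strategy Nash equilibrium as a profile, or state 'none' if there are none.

Nash profiles: (A,Q)

(A,P): not NE [P1→B gives 10>9]
(A,Q): NE
(B,P): not NE [P2→Q gives 7>0]
(B,Q): not NE [P1→A gives 8>7]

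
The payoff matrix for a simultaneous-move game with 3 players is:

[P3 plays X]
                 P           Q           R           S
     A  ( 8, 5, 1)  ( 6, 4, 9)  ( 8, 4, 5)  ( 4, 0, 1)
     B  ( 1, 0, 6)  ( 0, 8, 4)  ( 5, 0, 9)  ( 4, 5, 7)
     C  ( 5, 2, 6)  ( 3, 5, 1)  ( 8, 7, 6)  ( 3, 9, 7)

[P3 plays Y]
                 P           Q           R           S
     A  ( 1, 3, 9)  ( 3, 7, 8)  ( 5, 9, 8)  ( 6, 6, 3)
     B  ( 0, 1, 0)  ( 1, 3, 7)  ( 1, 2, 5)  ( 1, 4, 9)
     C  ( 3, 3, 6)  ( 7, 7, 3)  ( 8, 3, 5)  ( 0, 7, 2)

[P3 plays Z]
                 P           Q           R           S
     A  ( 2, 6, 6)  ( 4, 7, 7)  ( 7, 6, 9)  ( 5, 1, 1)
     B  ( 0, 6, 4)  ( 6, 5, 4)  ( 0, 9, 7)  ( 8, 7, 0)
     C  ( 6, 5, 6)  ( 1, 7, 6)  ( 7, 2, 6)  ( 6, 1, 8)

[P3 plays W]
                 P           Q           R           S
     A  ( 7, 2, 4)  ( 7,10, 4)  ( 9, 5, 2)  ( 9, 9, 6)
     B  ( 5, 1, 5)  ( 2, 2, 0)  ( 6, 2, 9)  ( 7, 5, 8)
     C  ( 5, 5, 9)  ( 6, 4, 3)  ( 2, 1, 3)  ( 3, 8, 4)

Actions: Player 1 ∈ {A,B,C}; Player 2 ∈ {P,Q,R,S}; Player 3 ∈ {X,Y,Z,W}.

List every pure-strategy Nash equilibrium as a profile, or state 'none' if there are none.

Equilibria: none

(A,P,X): not NE [P3→Y gives 9>1]
(A,P,Y): not NE [P1→C gives 3>1; P2→R gives 9>3]
(A,P,Z): not NE [P1→C gives 6>2; P2→Q gives 7>6; P3→Y gives 9>6]
(A,P,W): not NE [P2→Q gives 10>2; P3→Y gives 9>4]
(A,Q,X): not NE [P2→P gives 5>4]
(A,Q,Y): not NE [P1→C gives 7>3; P2→R gives 9>7; P3→X gives 9>8]
(A,Q,Z): not NE [P1→B gives 6>4; P3→X gives 9>7]
(A,Q,W): not NE [P3→X gives 9>4]
(A,R,X): not NE [P2→P gives 5>4; P3→Z gives 9>5]
(A,R,Y): not NE [P1→C gives 8>5; P3→Z gives 9>8]
(A,R,Z): not NE [P2→Q gives 7>6]
(A,R,W): not NE [P2→Q gives 10>5; P3→Z gives 9>2]
(A,S,X): not NE [P2→P gives 5>0; P3→W gives 6>1]
(A,S,Y): not NE [P2→R gives 9>6; P3→W gives 6>3]
(A,S,Z): not NE [P1→B gives 8>5; P2→Q gives 7>1; P3→W gives 6>1]
(A,S,W): not NE [P2→Q gives 10>9]
(B,P,X): not NE [P1→A gives 8>1; P2→Q gives 8>0]
(B,P,Y): not NE [P1→C gives 3>0; P2→S gives 4>1; P3→X gives 6>0]
(B,P,Z): not NE [P1→C gives 6>0; P2→R gives 9>6; P3→X gives 6>4]
(B,P,W): not NE [P1→A gives 7>5; P2→S gives 5>1; P3→X gives 6>5]
(B,Q,X): not NE [P1→A gives 6>0; P3→Y gives 7>4]
(B,Q,Y): not NE [P1→C gives 7>1; P2→S gives 4>3]
(B,Q,Z): not NE [P2→R gives 9>5; P3→Y gives 7>4]
(B,Q,W): not NE [P1→A gives 7>2; P2→S gives 5>2; P3→Y gives 7>0]
(B,R,X): not NE [P1→C gives 8>5; P2→Q gives 8>0]
(B,R,Y): not NE [P1→C gives 8>1; P2→S gives 4>2; P3→W gives 9>5]
(B,R,Z): not NE [P1→C gives 7>0; P3→W gives 9>7]
(B,R,W): not NE [P1→A gives 9>6; P2→S gives 5>2]
(B,S,X): not NE [P2→Q gives 8>5; P3→Y gives 9>7]
(B,S,Y): not NE [P1→A gives 6>1]
(B,S,Z): not NE [P2→R gives 9>7; P3→Y gives 9>0]
(B,S,W): not NE [P1→A gives 9>7; P3→Y gives 9>8]
(C,P,X): not NE [P1→A gives 8>5; P2→S gives 9>2; P3→W gives 9>6]
(C,P,Y): not NE [P2→S gives 7>3; P3→W gives 9>6]
(C,P,Z): not NE [P2→Q gives 7>5; P3→W gives 9>6]
(C,P,W): not NE [P1→A gives 7>5; P2→S gives 8>5]
(C,Q,X): not NE [P1→A gives 6>3; P2→S gives 9>5; P3→Z gives 6>1]
(C,Q,Y): not NE [P3→Z gives 6>3]
(C,Q,Z): not NE [P1→B gives 6>1]
(C,Q,W): not NE [P1→A gives 7>6; P2→S gives 8>4; P3→Z gives 6>3]
(C,R,X): not NE [P2→S gives 9>7]
(C,R,Y): not NE [P2→S gives 7>3; P3→Z gives 6>5]
(C,R,Z): not NE [P2→Q gives 7>2]
(C,R,W): not NE [P1→A gives 9>2; P2→S gives 8>1; P3→Z gives 6>3]
(C,S,X): not NE [P1→B gives 4>3; P3→Z gives 8>7]
(C,S,Y): not NE [P1→A gives 6>0; P3→Z gives 8>2]
(C,S,Z): not NE [P1→B gives 8>6; P2→Q gives 7>1]
(C,S,W): not NE [P1→A gives 9>3; P3→Z gives 8>4]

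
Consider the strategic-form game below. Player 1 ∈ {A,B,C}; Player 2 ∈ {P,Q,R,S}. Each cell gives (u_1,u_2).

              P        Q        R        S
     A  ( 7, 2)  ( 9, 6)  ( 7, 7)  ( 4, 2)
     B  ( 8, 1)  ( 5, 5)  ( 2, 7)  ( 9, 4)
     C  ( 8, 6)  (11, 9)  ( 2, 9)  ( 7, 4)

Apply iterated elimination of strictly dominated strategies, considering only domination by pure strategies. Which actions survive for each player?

P2 drop P (Q beats it: A:6>2 B:5>1 C:9>6)
P2 drop S (Q beats it: A:6>2 B:5>4 C:9>4)
P1 drop B (A beats it: Q:9>5 R:7>2)
P1→{A,C} P2→{Q,R}

Survivors P1:{A,C} P2:{Q,R}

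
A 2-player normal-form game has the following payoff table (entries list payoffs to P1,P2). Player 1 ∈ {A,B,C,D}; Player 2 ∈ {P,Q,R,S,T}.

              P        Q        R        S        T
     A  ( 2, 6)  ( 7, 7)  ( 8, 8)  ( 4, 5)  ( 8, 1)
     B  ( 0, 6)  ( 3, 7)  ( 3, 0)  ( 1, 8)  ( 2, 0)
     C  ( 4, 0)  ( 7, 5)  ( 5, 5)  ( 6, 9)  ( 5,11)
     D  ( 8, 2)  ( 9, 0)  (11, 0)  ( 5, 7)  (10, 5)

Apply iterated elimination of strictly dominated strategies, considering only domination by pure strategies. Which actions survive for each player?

P1 drop A (D beats it: P:8>2 Q:9>7 R:11>8 S:5>4 T:10>8)
P1 drop B (C beats it: P:4>0 Q:7>3 R:5>3 S:6>1 T:5>2)
P2 drop P (S beats it: C:9>0 D:7>2)
P2 drop Q (S beats it: C:9>5 D:7>0)
P2 drop R (S beats it: C:9>5 D:7>0)
P1→{C,D} P2→{S,T}

Survivors P1:{C,D} P2:{S,T}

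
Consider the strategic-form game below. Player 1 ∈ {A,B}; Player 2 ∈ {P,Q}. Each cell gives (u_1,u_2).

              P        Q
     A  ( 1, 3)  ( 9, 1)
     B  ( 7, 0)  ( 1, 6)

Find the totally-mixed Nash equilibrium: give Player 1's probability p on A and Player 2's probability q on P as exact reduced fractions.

(p,q) = (3/4, 4/7)

P1 indiff ⇒ q·1+(1-q)·9 = q·7+(1-q)·1 ⇒ q(-6) = (1-q)(-8) ⇒ q = 4/7
P2 indiff ⇒ p·3+(1-p)·0 = p·1+(1-p)·6 ⇒ p(2) = (1-p)(6) ⇒ p = 3/4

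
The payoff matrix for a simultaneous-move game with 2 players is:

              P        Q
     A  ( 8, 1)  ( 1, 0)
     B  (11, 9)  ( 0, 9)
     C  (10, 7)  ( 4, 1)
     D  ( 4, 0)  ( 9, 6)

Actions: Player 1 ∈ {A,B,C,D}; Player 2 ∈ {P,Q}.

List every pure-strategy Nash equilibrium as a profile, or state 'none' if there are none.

(A,P): not NE [P1→B gives 11>8]
(A,Q): not NE [P1→D gives 9>1; P2→P gives 1>0]
(B,P): NE
(B,Q): not NE [P1→D gives 9>0]
(C,P): not NE [P1→B gives 11>10]
(C,Q): not NE [P1→D gives 9>4; P2→P gives 7>1]
(D,P): not NE [P1→B gives 11>4; P2→Q gives 6>0]
(D,Q): NE

NE set: (B,P), (D,Q)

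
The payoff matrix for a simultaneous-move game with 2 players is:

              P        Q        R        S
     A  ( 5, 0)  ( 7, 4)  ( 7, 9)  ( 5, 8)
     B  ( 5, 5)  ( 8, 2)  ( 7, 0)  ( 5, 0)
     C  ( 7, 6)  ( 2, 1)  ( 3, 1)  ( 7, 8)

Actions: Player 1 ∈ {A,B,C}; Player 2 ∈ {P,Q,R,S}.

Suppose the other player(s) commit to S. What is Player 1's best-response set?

u_1(A vs S) = 5
u_1(B vs S) = 5
u_1(C vs S) = 7
max payoff 7 at {C}

argmax u_1 = {C}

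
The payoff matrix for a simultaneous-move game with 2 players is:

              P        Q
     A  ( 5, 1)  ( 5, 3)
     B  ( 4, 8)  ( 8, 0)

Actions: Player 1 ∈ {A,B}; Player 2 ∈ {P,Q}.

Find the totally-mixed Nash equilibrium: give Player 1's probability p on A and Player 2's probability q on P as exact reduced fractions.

P1 mixes 4/5 on A; P2 mixes 3/4 on P

P1 indiff ⇒ q·5+(1-q)·5 = q·4+(1-q)·8 ⇒ q(1) = (1-q)(3) ⇒ q = 3/4
P2 indiff ⇒ p·1+(1-p)·8 = p·3+(1-p)·0 ⇒ p(-2) = (1-p)(-8) ⇒ p = 4/5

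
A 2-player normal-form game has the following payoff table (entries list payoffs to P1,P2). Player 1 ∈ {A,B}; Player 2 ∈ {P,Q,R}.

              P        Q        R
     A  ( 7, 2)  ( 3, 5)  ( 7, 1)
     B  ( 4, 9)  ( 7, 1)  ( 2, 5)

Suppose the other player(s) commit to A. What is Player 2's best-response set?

P2 best: {Q}

u_2(P vs A) = 2
u_2(Q vs A) = 5
u_2(R vs A) = 1
max payoff 5 at {Q}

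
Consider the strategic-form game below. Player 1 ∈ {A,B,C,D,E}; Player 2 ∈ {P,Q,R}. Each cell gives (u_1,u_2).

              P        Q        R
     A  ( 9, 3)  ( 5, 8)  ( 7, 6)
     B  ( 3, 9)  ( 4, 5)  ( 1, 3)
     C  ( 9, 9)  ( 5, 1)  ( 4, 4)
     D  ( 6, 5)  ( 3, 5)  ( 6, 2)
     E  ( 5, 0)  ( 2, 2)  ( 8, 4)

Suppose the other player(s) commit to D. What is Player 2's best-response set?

P2 best: {P,Q}

u_2(P vs D) = 5
u_2(Q vs D) = 5
u_2(R vs D) = 2
max payoff 5 at {P,Q}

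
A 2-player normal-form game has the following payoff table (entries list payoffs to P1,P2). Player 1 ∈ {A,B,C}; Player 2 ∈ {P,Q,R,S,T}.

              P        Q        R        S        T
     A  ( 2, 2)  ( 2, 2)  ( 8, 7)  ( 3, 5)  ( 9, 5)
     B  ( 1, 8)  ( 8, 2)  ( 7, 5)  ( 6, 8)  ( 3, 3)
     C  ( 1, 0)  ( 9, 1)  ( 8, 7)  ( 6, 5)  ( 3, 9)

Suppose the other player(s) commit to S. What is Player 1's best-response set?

P1 best: {B,C}

u_1(A vs S) = 3
u_1(B vs S) = 6
u_1(C vs S) = 6
max payoff 6 at {B,C}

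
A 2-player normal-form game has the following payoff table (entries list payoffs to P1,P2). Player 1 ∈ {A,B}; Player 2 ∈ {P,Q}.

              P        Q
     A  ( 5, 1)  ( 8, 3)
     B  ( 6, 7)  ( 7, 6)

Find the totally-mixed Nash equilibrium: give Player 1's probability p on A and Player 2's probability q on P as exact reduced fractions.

P1 mixes 1/3 on A; P2 mixes 1/2 on P

P1 indiff ⇒ q·5+(1-q)·8 = q·6+(1-q)·7 ⇒ q(-1) = (1-q)(-1) ⇒ q = 1/2
P2 indiff ⇒ p·1+(1-p)·7 = p·3+(1-p)·6 ⇒ p(-2) = (1-p)(-1) ⇒ p = 1/3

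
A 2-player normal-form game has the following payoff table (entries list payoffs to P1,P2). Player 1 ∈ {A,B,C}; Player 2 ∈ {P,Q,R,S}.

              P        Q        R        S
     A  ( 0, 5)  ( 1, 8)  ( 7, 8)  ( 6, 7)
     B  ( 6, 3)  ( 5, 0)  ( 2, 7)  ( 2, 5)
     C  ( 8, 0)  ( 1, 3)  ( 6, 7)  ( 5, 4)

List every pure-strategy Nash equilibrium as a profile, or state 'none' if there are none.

NE set: (A,R)

(A,P): not NE [P1→C gives 8>0; P2→R gives 8>5]
(A,Q): not NE [P1→B gives 5>1]
(A,R): NE
(A,S): not NE [P2→R gives 8>7]
(B,P): not NE [P1→C gives 8>6; P2→R gives 7>3]
(B,Q): not NE [P2→R gives 7>0]
(B,R): not NE [P1→A gives 7>2]
(B,S): not NE [P1→A gives 6>2; P2→R gives 7>5]
(C,P): not NE [P2→R gives 7>0]
(C,Q): not NE [P1→B gives 5>1; P2→R gives 7>3]
(C,R): not NE [P1→A gives 7>6]
(C,S): not NE [P1→A gives 6>5; P2→R gives 7>4]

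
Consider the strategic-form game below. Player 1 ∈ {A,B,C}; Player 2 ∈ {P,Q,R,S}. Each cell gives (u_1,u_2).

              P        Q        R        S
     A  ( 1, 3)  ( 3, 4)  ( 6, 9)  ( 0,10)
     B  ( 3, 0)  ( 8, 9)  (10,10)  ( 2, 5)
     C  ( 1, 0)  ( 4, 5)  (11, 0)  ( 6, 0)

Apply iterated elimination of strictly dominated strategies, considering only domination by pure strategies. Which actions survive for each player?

P1 drop A (B beats it: P:3>1 Q:8>3 R:10>6 S:2>0)
P2 drop P (Q beats it: B:9>0 C:5>0)
P2 drop S (Q beats it: B:9>5 C:5>0)
P1→{B,C} P2→{Q,R}

IESDS → P1:{B,C} P2:{Q,R}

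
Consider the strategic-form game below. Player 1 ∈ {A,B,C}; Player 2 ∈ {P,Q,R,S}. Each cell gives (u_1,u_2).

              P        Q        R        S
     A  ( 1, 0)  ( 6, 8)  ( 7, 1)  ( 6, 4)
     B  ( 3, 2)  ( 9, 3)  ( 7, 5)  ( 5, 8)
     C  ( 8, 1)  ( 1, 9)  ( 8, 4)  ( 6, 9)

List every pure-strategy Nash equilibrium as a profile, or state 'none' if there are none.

(A,P): not NE [P1→C gives 8>1; P2→Q gives 8>0]
(A,Q): not NE [P1→B gives 9>6]
(A,R): not NE [P1→C gives 8>7; P2→Q gives 8>1]
(A,S): not NE [P2→Q gives 8>4]
(B,P): not NE [P1→C gives 8>3; P2→S gives 8>2]
(B,Q): not NE [P2→S gives 8>3]
(B,R): not NE [P1→C gives 8>7; P2→S gives 8>5]
(B,S): not NE [P1→C gives 6>5]
(C,P): not NE [P2→S gives 9>1]
(C,Q): not NE [P1→B gives 9>1]
(C,R): not NE [P2→S gives 9>4]
(C,S): NE

PSNE = {(C,S)}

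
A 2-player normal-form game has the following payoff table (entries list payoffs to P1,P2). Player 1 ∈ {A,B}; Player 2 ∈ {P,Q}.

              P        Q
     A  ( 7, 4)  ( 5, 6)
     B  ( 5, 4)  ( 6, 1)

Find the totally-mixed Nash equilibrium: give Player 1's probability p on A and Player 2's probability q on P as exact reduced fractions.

p=3/5, q=1/3

P1 indiff ⇒ q·7+(1-q)·5 = q·5+(1-q)·6 ⇒ q(2) = (1-q)(1) ⇒ q = 1/3
P2 indiff ⇒ p·4+(1-p)·4 = p·6+(1-p)·1 ⇒ p(-2) = (1-p)(-3) ⇒ p = 3/5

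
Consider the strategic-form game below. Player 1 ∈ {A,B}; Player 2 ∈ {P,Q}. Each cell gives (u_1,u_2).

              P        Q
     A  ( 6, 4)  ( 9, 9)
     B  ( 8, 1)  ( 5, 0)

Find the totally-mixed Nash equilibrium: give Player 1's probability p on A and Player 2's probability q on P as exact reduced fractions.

p=1/6, q=2/3

P1 indiff ⇒ q·6+(1-q)·9 = q·8+(1-q)·5 ⇒ q(-2) = (1-q)(-4) ⇒ q = 2/3
P2 indiff ⇒ p·4+(1-p)·1 = p·9+(1-p)·0 ⇒ p(-5) = (1-p)(-1) ⇒ p = 1/6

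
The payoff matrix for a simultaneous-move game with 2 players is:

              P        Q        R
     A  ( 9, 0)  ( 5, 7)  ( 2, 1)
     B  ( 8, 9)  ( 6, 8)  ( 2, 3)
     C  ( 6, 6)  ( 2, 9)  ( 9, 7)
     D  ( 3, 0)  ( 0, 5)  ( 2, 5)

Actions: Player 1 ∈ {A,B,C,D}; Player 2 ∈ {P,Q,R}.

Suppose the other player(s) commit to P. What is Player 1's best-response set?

u_1(A vs P) = 9
u_1(B vs P) = 8
u_1(C vs P) = 6
u_1(D vs P) = 3
max payoff 9 at {A}

argmax u_1 = {A}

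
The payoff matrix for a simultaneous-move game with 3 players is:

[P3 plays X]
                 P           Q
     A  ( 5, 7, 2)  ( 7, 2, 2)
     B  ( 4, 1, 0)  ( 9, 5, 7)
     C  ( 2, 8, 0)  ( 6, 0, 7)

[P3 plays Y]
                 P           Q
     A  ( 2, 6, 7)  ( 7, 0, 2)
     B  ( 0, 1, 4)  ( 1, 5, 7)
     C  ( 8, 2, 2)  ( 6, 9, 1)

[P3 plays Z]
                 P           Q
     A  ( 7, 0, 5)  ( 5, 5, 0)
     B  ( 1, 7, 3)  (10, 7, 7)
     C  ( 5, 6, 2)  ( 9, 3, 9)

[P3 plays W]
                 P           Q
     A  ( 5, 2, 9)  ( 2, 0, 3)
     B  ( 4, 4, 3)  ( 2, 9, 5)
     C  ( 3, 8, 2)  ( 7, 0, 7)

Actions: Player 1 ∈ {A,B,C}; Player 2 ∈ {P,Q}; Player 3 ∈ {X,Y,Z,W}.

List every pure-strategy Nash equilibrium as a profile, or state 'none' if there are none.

(A,P,X): not NE [P3→W gives 9>2]
(A,P,Y): not NE [P1→C gives 8>2; P3→W gives 9>7]
(A,P,Z): not NE [P2→Q gives 5>0; P3→W gives 9>5]
(A,P,W): NE
(A,Q,X): not NE [P1→B gives 9>7; P2→P gives 7>2; P3→W gives 3>2]
(A,Q,Y): not NE [P2→P gives 6>0; P3→W gives 3>2]
(A,Q,Z): not NE [P1→B gives 10>5; P3→W gives 3>0]
(A,Q,W): not NE [P1→C gives 7>2; P2→P gives 2>0]
(B,P,X): not NE [P1→A gives 5>4; P2→Q gives 5>1; P3→Y gives 4>0]
(B,P,Y): not NE [P1→C gives 8>0; P2→Q gives 5>1]
(B,P,Z): not NE [P1→A gives 7>1; P3→Y gives 4>3]
(B,P,W): not NE [P1→A gives 5>4; P2→Q gives 9>4; P3→Y gives 4>3]
(B,Q,X): NE
(B,Q,Y): not NE [P1→A gives 7>1]
(B,Q,Z): NE
(B,Q,W): not NE [P1→C gives 7>2; P3→Z gives 7>5]
(C,P,X): not NE [P1→A gives 5>2; P3→W gives 2>0]
(C,P,Y): not NE [P2→Q gives 9>2]
(C,P,Z): not NE [P1→A gives 7>5]
(C,P,W): not NE [P1→A gives 5>3]
(C,Q,X): not NE [P1→B gives 9>6; P2→P gives 8>0; P3→Z gives 9>7]
(C,Q,Y): not NE [P1→A gives 7>6; P3→Z gives 9>1]
(C,Q,Z): not NE [P1→B gives 10>9; P2→P gives 6>3]
(C,Q,W): not NE [P2→P gives 8>0; P3→Z gives 9>7]

Nash profiles: (A,P,W), (B,Q,X), (B,Q,Z)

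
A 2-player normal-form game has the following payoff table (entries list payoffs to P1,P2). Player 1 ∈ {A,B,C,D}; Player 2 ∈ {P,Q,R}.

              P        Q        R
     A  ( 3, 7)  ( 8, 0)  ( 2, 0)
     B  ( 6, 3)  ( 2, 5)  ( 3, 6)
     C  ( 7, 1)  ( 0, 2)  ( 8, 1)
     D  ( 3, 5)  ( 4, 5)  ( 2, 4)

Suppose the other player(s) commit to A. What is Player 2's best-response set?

BR_2 = {P}

u_2(P vs A) = 7
u_2(Q vs A) = 0
u_2(R vs A) = 0
max payoff 7 at {P}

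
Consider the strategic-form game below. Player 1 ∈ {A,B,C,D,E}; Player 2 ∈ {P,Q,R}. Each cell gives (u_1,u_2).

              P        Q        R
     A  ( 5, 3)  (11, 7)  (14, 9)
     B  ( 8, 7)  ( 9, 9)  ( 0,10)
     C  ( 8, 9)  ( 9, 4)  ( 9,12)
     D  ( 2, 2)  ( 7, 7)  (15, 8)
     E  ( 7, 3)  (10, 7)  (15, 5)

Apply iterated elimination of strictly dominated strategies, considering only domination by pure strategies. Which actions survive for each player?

Survivors P1:{A,D,E} P2:{Q,R}

P2 drop P (R beats it: A:9>3 B:10>7 C:12>9 D:8>2 E:5>3)
P1 drop B (A beats it: Q:11>9 R:14>0)
P1 drop C (A beats it: Q:11>9 R:14>9)
P1→{A,D,E} P2→{Q,R}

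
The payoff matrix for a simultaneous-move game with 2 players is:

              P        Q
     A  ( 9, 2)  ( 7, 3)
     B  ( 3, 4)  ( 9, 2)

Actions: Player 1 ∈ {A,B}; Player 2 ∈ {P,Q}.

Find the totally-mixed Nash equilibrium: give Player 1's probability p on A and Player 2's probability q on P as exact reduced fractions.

(p,q) = (2/3, 1/4)

P1 indiff ⇒ q·9+(1-q)·7 = q·3+(1-q)·9 ⇒ q(6) = (1-q)(2) ⇒ q = 1/4
P2 indiff ⇒ p·2+(1-p)·4 = p·3+(1-p)·2 ⇒ p(-1) = (1-p)(-2) ⇒ p = 2/3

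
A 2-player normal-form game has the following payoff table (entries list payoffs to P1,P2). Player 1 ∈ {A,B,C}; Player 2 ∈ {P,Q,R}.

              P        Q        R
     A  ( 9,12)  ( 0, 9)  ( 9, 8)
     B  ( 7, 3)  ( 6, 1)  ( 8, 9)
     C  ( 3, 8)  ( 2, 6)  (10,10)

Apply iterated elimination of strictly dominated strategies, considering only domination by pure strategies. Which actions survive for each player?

Remaining: P1:{A,C} P2:{P,R}

P2 drop Q (P beats it: A:12>9 B:3>1 C:8>6)
P1 drop B (A beats it: P:9>7 R:9>8)
P1→{A,C} P2→{P,R}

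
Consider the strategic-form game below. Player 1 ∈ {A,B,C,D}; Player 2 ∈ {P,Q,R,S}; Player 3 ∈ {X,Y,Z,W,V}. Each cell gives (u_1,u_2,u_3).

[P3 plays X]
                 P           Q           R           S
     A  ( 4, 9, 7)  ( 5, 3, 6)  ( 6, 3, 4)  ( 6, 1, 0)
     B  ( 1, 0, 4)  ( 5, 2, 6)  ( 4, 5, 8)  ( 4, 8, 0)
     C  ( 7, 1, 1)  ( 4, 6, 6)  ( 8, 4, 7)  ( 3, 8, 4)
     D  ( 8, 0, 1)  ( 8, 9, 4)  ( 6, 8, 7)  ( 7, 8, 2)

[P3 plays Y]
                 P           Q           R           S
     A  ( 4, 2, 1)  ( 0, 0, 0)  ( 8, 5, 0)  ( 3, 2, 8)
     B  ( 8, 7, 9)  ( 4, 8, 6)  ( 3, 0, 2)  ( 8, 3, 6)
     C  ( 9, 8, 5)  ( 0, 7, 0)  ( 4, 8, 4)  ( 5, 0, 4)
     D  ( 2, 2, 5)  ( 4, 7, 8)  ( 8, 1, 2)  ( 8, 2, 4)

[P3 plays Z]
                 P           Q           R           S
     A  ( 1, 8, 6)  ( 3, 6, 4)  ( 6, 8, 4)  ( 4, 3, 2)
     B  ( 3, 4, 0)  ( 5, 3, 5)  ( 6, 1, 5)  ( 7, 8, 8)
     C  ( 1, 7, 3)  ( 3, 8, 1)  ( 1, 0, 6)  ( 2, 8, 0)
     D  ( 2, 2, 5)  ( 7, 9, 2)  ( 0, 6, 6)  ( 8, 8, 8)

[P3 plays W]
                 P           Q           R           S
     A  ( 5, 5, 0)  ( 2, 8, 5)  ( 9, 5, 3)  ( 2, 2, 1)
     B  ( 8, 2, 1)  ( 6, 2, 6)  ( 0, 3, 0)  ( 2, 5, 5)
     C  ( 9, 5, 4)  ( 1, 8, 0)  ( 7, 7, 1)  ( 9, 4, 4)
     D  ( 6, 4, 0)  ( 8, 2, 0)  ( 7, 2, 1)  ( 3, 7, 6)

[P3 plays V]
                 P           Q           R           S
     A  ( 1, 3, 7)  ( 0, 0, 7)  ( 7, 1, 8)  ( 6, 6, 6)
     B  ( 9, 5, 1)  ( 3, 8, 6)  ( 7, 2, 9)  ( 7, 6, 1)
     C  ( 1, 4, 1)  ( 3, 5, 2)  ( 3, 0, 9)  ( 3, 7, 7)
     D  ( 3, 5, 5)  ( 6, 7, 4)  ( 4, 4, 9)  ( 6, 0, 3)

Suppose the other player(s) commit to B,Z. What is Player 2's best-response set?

u_2(P vs B,Z) = 4
u_2(Q vs B,Z) = 3
u_2(R vs B,Z) = 1
u_2(S vs B,Z) = 8
max payoff 8 at {S}

argmax u_2 = {S}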